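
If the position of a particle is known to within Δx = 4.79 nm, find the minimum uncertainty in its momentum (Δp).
1.101 × 10^-26 kg·m/s

Using the Heisenberg uncertainty principle:
ΔxΔp ≥ ℏ/2

The minimum uncertainty in momentum is:
Δp_min = ℏ/(2Δx)
Δp_min = (1.055e-34 J·s) / (2 × 4.790e-09 m)
Δp_min = 1.101e-26 kg·m/s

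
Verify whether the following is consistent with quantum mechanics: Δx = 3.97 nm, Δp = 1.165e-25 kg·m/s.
Yes, it satisfies the uncertainty principle.

Calculate the product ΔxΔp:
ΔxΔp = (3.970e-09 m) × (1.165e-25 kg·m/s)
ΔxΔp = 4.625e-34 J·s

Compare to the minimum allowed value ℏ/2:
ℏ/2 = 5.273e-35 J·s

Since ΔxΔp = 4.625e-34 J·s ≥ 5.273e-35 J·s = ℏ/2,
the measurement satisfies the uncertainty principle.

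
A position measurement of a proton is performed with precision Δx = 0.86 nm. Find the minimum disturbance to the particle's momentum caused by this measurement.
6.131 × 10^-26 kg·m/s

The uncertainty principle implies that measuring position disturbs momentum:
ΔxΔp ≥ ℏ/2

When we measure position with precision Δx, we necessarily introduce a momentum uncertainty:
Δp ≥ ℏ/(2Δx)
Δp_min = (1.055e-34 J·s) / (2 × 8.600e-10 m)
Δp_min = 6.131e-26 kg·m/s

The more precisely we measure position, the greater the momentum disturbance.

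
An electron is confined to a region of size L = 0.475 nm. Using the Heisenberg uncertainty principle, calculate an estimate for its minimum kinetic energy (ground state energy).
42.216 meV

Using the uncertainty principle to estimate ground state energy:

1. The position uncertainty is approximately the confinement size:
   Δx ≈ L = 4.750e-10 m

2. From ΔxΔp ≥ ℏ/2, the minimum momentum uncertainty is:
   Δp ≈ ℏ/(2L) = 1.110e-25 kg·m/s

3. The kinetic energy is approximately:
   KE ≈ (Δp)²/(2m) = (1.110e-25)²/(2 × 9.109e-31 kg)
   KE ≈ 6.764e-21 J = 42.216 meV

This is an order-of-magnitude estimate of the ground state energy.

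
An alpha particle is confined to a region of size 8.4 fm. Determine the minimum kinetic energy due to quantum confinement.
18.506 keV

Using the uncertainty principle:

1. Position uncertainty: Δx ≈ 8.400e-15 m
2. Minimum momentum uncertainty: Δp = ℏ/(2Δx) = 6.277e-21 kg·m/s
3. Minimum kinetic energy:
   KE = (Δp)²/(2m) = (6.277e-21)²/(2 × 6.645e-27 kg)
   KE = 2.965e-15 J = 18.506 keV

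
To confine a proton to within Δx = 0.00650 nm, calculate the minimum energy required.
122.780 meV

Localizing a particle requires giving it sufficient momentum uncertainty:

1. From uncertainty principle: Δp ≥ ℏ/(2Δx)
   Δp_min = (1.055e-34 J·s) / (2 × 6.500e-12 m)
   Δp_min = 8.112e-24 kg·m/s

2. This momentum uncertainty corresponds to kinetic energy:
   KE ≈ (Δp)²/(2m) = (8.112e-24)²/(2 × 1.673e-27 kg)
   KE = 1.967e-20 J = 122.780 meV

Tighter localization requires more energy.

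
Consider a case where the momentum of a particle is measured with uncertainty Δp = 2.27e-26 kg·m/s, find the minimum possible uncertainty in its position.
2.323 nm

Using the Heisenberg uncertainty principle:
ΔxΔp ≥ ℏ/2

The minimum uncertainty in position is:
Δx_min = ℏ/(2Δp)
Δx_min = (1.055e-34 J·s) / (2 × 2.270e-26 kg·m/s)
Δx_min = 2.323e-09 m = 2.323 nm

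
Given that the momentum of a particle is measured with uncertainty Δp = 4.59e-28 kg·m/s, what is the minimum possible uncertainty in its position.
114.877 nm

Using the Heisenberg uncertainty principle:
ΔxΔp ≥ ℏ/2

The minimum uncertainty in position is:
Δx_min = ℏ/(2Δp)
Δx_min = (1.055e-34 J·s) / (2 × 4.590e-28 kg·m/s)
Δx_min = 1.149e-07 m = 114.877 nm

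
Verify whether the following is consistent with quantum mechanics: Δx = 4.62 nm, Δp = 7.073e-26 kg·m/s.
Yes, it satisfies the uncertainty principle.

Calculate the product ΔxΔp:
ΔxΔp = (4.620e-09 m) × (7.073e-26 kg·m/s)
ΔxΔp = 3.268e-34 J·s

Compare to the minimum allowed value ℏ/2:
ℏ/2 = 5.273e-35 J·s

Since ΔxΔp = 3.268e-34 J·s ≥ 5.273e-35 J·s = ℏ/2,
the measurement satisfies the uncertainty principle.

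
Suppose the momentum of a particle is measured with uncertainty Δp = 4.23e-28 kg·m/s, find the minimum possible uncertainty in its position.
124.654 nm

Using the Heisenberg uncertainty principle:
ΔxΔp ≥ ℏ/2

The minimum uncertainty in position is:
Δx_min = ℏ/(2Δp)
Δx_min = (1.055e-34 J·s) / (2 × 4.230e-28 kg·m/s)
Δx_min = 1.247e-07 m = 124.654 nm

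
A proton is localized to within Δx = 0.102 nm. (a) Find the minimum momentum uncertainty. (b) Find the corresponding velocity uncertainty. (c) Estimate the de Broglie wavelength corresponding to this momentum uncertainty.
(a) Δp_min = 5.169 × 10^-25 kg·m/s
(b) Δv_min = 309.064 m/s
(c) λ_dB = 1.282 nm

Step-by-step:

(a) From the uncertainty principle:
Δp_min = ℏ/(2Δx) = (1.055e-34 J·s)/(2 × 1.020e-10 m) = 5.169e-25 kg·m/s

(b) The velocity uncertainty:
Δv = Δp/m = (5.169e-25 kg·m/s)/(1.673e-27 kg) = 3.091e+02 m/s = 309.064 m/s

(c) The de Broglie wavelength for this momentum:
λ = h/p = (6.626e-34 J·s)/(5.169e-25 kg·m/s) = 1.282e-09 m = 1.282 nm

Note: The de Broglie wavelength is comparable to the localization size, as expected from wave-particle duality.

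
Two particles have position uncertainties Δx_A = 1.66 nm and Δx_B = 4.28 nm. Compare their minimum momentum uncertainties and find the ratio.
Particle A has the larger minimum momentum uncertainty, by a factor of 2.58.

For each particle, the minimum momentum uncertainty is Δp_min = ℏ/(2Δx):

Particle A: Δp_A = ℏ/(2×1.660e-09 m) = 3.176e-26 kg·m/s
Particle B: Δp_B = ℏ/(2×4.280e-09 m) = 1.232e-26 kg·m/s

Ratio: Δp_A/Δp_B = 2.58

Since Δp_min ∝ 1/Δx, the particle with smaller position uncertainty (A) has larger momentum uncertainty.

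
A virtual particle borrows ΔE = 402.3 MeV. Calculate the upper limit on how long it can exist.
8.181 × 10^-25 s

Using the energy-time uncertainty principle:
ΔEΔt ≥ ℏ/2

For a virtual particle borrowing energy ΔE, the maximum lifetime is:
Δt_max = ℏ/(2ΔE)

Converting energy:
ΔE = 402.3 MeV = 6.446e-11 J

Δt_max = (1.055e-34 J·s) / (2 × 6.446e-11 J)
Δt_max = 8.181e-25 s = 8.181 × 10^-25 s

Virtual particles with higher borrowed energy exist for shorter times.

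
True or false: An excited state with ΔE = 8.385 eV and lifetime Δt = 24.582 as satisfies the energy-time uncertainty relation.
No, it violates the uncertainty relation.

Calculate the product ΔEΔt:
ΔE = 8.385 eV = 1.343e-18 J
ΔEΔt = (1.343e-18 J) × (2.458e-17 s)
ΔEΔt = 3.302e-35 J·s

Compare to the minimum allowed value ℏ/2:
ℏ/2 = 5.273e-35 J·s

Since ΔEΔt = 3.302e-35 J·s < 5.273e-35 J·s = ℏ/2,
this violates the uncertainty relation.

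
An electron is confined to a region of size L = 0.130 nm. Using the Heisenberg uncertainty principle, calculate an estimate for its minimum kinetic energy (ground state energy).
563.607 meV

Using the uncertainty principle to estimate ground state energy:

1. The position uncertainty is approximately the confinement size:
   Δx ≈ L = 1.300e-10 m

2. From ΔxΔp ≥ ℏ/2, the minimum momentum uncertainty is:
   Δp ≈ ℏ/(2L) = 4.056e-25 kg·m/s

3. The kinetic energy is approximately:
   KE ≈ (Δp)²/(2m) = (4.056e-25)²/(2 × 9.109e-31 kg)
   KE ≈ 9.030e-20 J = 563.607 meV

This is an order-of-magnitude estimate of the ground state energy.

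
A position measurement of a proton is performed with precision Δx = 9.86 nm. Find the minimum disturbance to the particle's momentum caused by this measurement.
5.348 × 10^-27 kg·m/s

The uncertainty principle implies that measuring position disturbs momentum:
ΔxΔp ≥ ℏ/2

When we measure position with precision Δx, we necessarily introduce a momentum uncertainty:
Δp ≥ ℏ/(2Δx)
Δp_min = (1.055e-34 J·s) / (2 × 9.860e-09 m)
Δp_min = 5.348e-27 kg·m/s

The more precisely we measure position, the greater the momentum disturbance.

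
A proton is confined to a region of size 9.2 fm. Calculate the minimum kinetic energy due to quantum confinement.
61.288 keV

Using the uncertainty principle:

1. Position uncertainty: Δx ≈ 9.200e-15 m
2. Minimum momentum uncertainty: Δp = ℏ/(2Δx) = 5.731e-21 kg·m/s
3. Minimum kinetic energy:
   KE = (Δp)²/(2m) = (5.731e-21)²/(2 × 1.673e-27 kg)
   KE = 9.819e-15 J = 61.288 keV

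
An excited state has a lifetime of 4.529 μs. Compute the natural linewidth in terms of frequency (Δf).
17.571 kHz

Using the energy-time uncertainty principle and E = hf:
ΔEΔt ≥ ℏ/2
hΔf·Δt ≥ ℏ/2

The minimum frequency uncertainty is:
Δf = ℏ/(2hτ) = 1/(4πτ)
Δf = 1/(4π × 4.529e-06 s)
Δf = 1.757e+04 Hz = 17.571 kHz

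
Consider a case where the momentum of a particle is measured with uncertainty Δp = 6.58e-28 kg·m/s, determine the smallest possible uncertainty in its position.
80.135 nm

Using the Heisenberg uncertainty principle:
ΔxΔp ≥ ℏ/2

The minimum uncertainty in position is:
Δx_min = ℏ/(2Δp)
Δx_min = (1.055e-34 J·s) / (2 × 6.580e-28 kg·m/s)
Δx_min = 8.013e-08 m = 80.135 nm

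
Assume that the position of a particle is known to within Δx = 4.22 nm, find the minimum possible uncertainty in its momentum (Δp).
1.249 × 10^-26 kg·m/s

Using the Heisenberg uncertainty principle:
ΔxΔp ≥ ℏ/2

The minimum uncertainty in momentum is:
Δp_min = ℏ/(2Δx)
Δp_min = (1.055e-34 J·s) / (2 × 4.220e-09 m)
Δp_min = 1.249e-26 kg·m/s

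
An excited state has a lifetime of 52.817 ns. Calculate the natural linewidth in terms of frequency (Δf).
1.507 MHz

Using the energy-time uncertainty principle and E = hf:
ΔEΔt ≥ ℏ/2
hΔf·Δt ≥ ℏ/2

The minimum frequency uncertainty is:
Δf = ℏ/(2hτ) = 1/(4πτ)
Δf = 1/(4π × 5.282e-08 s)
Δf = 1.507e+06 Hz = 1.507 MHz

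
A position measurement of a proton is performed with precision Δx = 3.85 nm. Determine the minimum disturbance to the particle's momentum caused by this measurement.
1.370 × 10^-26 kg·m/s

The uncertainty principle implies that measuring position disturbs momentum:
ΔxΔp ≥ ℏ/2

When we measure position with precision Δx, we necessarily introduce a momentum uncertainty:
Δp ≥ ℏ/(2Δx)
Δp_min = (1.055e-34 J·s) / (2 × 3.850e-09 m)
Δp_min = 1.370e-26 kg·m/s

The more precisely we measure position, the greater the momentum disturbance.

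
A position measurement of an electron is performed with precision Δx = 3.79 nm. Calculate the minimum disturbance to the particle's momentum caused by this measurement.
1.391 × 10^-26 kg·m/s

The uncertainty principle implies that measuring position disturbs momentum:
ΔxΔp ≥ ℏ/2

When we measure position with precision Δx, we necessarily introduce a momentum uncertainty:
Δp ≥ ℏ/(2Δx)
Δp_min = (1.055e-34 J·s) / (2 × 3.790e-09 m)
Δp_min = 1.391e-26 kg·m/s

The more precisely we measure position, the greater the momentum disturbance.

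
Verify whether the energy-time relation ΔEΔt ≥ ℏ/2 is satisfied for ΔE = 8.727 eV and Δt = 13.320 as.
No, it violates the uncertainty relation.

Calculate the product ΔEΔt:
ΔE = 8.727 eV = 1.398e-18 J
ΔEΔt = (1.398e-18 J) × (1.332e-17 s)
ΔEΔt = 1.862e-35 J·s

Compare to the minimum allowed value ℏ/2:
ℏ/2 = 5.273e-35 J·s

Since ΔEΔt = 1.862e-35 J·s < 5.273e-35 J·s = ℏ/2,
this violates the uncertainty relation.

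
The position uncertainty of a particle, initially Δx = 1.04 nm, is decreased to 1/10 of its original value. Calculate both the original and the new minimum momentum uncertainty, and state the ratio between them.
Original Δp_min = 5.070 × 10^-26 kg·m/s; new Δp'_min = 5.070 × 10^-25 kg·m/s; ratio Δp'_min/Δp_min = 10.

From the uncertainty principle ΔxΔp ≥ ℏ/2, the minimum momentum uncertainty is Δp_min = ℏ/(2Δx).

Original (Δx = 1.04 nm = 1.040e-09 m):
Δp_min = (1.055e-34 J·s)/(2 × 1.040e-09 m) = 5.070e-26 kg·m/s

When Δx → (1/10)Δx:
Δp'_min = ℏ/(2 × (1/10)Δx) = 10 × ℏ/(2Δx) = 10 × Δp_min
Δp'_min = 10 × 5.070e-26 kg·m/s = 5.070e-25 kg·m/s

Since Δp_min ∝ 1/Δx, when Δx is decreased to 1/10 of its original value, Δp_min increases to 10 times its original value.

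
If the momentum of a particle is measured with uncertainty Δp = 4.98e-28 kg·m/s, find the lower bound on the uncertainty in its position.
105.881 nm

Using the Heisenberg uncertainty principle:
ΔxΔp ≥ ℏ/2

The minimum uncertainty in position is:
Δx_min = ℏ/(2Δp)
Δx_min = (1.055e-34 J·s) / (2 × 4.980e-28 kg·m/s)
Δx_min = 1.059e-07 m = 105.881 nm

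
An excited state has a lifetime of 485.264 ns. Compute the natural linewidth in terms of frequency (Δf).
163.988 kHz

Using the energy-time uncertainty principle and E = hf:
ΔEΔt ≥ ℏ/2
hΔf·Δt ≥ ℏ/2

The minimum frequency uncertainty is:
Δf = ℏ/(2hτ) = 1/(4πτ)
Δf = 1/(4π × 4.853e-07 s)
Δf = 1.640e+05 Hz = 163.988 kHz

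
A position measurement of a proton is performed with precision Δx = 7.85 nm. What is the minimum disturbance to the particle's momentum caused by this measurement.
6.717 × 10^-27 kg·m/s

The uncertainty principle implies that measuring position disturbs momentum:
ΔxΔp ≥ ℏ/2

When we measure position with precision Δx, we necessarily introduce a momentum uncertainty:
Δp ≥ ℏ/(2Δx)
Δp_min = (1.055e-34 J·s) / (2 × 7.850e-09 m)
Δp_min = 6.717e-27 kg·m/s

The more precisely we measure position, the greater the momentum disturbance.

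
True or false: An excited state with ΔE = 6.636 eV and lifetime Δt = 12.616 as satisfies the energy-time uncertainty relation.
No, it violates the uncertainty relation.

Calculate the product ΔEΔt:
ΔE = 6.636 eV = 1.063e-18 J
ΔEΔt = (1.063e-18 J) × (1.262e-17 s)
ΔEΔt = 1.341e-35 J·s

Compare to the minimum allowed value ℏ/2:
ℏ/2 = 5.273e-35 J·s

Since ΔEΔt = 1.341e-35 J·s < 5.273e-35 J·s = ℏ/2,
this violates the uncertainty relation.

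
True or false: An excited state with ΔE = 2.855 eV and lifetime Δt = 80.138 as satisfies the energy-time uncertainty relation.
No, it violates the uncertainty relation.

Calculate the product ΔEΔt:
ΔE = 2.855 eV = 4.574e-19 J
ΔEΔt = (4.574e-19 J) × (8.014e-17 s)
ΔEΔt = 3.666e-35 J·s

Compare to the minimum allowed value ℏ/2:
ℏ/2 = 5.273e-35 J·s

Since ΔEΔt = 3.666e-35 J·s < 5.273e-35 J·s = ℏ/2,
this violates the uncertainty relation.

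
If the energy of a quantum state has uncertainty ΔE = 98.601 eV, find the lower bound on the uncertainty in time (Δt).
3.338 as

Using the energy-time uncertainty principle:
ΔEΔt ≥ ℏ/2

The minimum uncertainty in time is:
Δt_min = ℏ/(2ΔE)
Δt_min = (1.055e-34 J·s) / (2 × 1.580e-17 J)
Δt_min = 3.338e-18 s = 3.338 as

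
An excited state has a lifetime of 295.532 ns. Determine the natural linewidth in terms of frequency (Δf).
269.269 kHz

Using the energy-time uncertainty principle and E = hf:
ΔEΔt ≥ ℏ/2
hΔf·Δt ≥ ℏ/2

The minimum frequency uncertainty is:
Δf = ℏ/(2hτ) = 1/(4πτ)
Δf = 1/(4π × 2.955e-07 s)
Δf = 2.693e+05 Hz = 269.269 kHz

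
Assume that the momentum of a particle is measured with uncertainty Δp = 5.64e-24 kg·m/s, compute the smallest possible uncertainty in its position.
9.349 pm

Using the Heisenberg uncertainty principle:
ΔxΔp ≥ ℏ/2

The minimum uncertainty in position is:
Δx_min = ℏ/(2Δp)
Δx_min = (1.055e-34 J·s) / (2 × 5.640e-24 kg·m/s)
Δx_min = 9.349e-12 m = 9.349 pm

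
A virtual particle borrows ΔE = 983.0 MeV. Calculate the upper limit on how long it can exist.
3.348 × 10^-25 s

Using the energy-time uncertainty principle:
ΔEΔt ≥ ℏ/2

For a virtual particle borrowing energy ΔE, the maximum lifetime is:
Δt_max = ℏ/(2ΔE)

Converting energy:
ΔE = 983.0 MeV = 1.575e-10 J

Δt_max = (1.055e-34 J·s) / (2 × 1.575e-10 J)
Δt_max = 3.348e-25 s = 3.348 × 10^-25 s

Virtual particles with higher borrowed energy exist for shorter times.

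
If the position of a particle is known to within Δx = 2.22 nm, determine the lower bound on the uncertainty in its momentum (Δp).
2.375 × 10^-26 kg·m/s

Using the Heisenberg uncertainty principle:
ΔxΔp ≥ ℏ/2

The minimum uncertainty in momentum is:
Δp_min = ℏ/(2Δx)
Δp_min = (1.055e-34 J·s) / (2 × 2.220e-09 m)
Δp_min = 2.375e-26 kg·m/s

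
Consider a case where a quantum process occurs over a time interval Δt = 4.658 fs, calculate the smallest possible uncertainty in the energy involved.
70.654 meV

Using the energy-time uncertainty principle:
ΔEΔt ≥ ℏ/2

The minimum uncertainty in energy is:
ΔE_min = ℏ/(2Δt)
ΔE_min = (1.055e-34 J·s) / (2 × 4.658e-15 s)
ΔE_min = 1.132e-20 J = 70.654 meV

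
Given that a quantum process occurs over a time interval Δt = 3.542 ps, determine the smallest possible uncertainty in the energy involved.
92.915 μeV

Using the energy-time uncertainty principle:
ΔEΔt ≥ ℏ/2

The minimum uncertainty in energy is:
ΔE_min = ℏ/(2Δt)
ΔE_min = (1.055e-34 J·s) / (2 × 3.542e-12 s)
ΔE_min = 1.489e-23 J = 92.915 μeV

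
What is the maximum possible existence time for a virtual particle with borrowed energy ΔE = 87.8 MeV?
3.748 ys

Using the energy-time uncertainty principle:
ΔEΔt ≥ ℏ/2

For a virtual particle borrowing energy ΔE, the maximum lifetime is:
Δt_max = ℏ/(2ΔE)

Converting energy:
ΔE = 87.8 MeV = 1.407e-11 J

Δt_max = (1.055e-34 J·s) / (2 × 1.407e-11 J)
Δt_max = 3.748e-24 s = 3.748 ys

Virtual particles with higher borrowed energy exist for shorter times.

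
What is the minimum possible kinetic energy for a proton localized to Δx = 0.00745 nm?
93.463 meV

Localizing a particle requires giving it sufficient momentum uncertainty:

1. From uncertainty principle: Δp ≥ ℏ/(2Δx)
   Δp_min = (1.055e-34 J·s) / (2 × 7.450e-12 m)
   Δp_min = 7.078e-24 kg·m/s

2. This momentum uncertainty corresponds to kinetic energy:
   KE ≈ (Δp)²/(2m) = (7.078e-24)²/(2 × 1.673e-27 kg)
   KE = 1.497e-20 J = 93.463 meV

Tighter localization requires more energy.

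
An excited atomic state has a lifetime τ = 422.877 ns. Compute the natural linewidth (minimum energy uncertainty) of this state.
778.255 peV

Using the energy-time uncertainty principle:
ΔEΔt ≥ ℏ/2

The lifetime τ represents the time uncertainty Δt.
The natural linewidth (minimum energy uncertainty) is:

ΔE = ℏ/(2τ)
ΔE = (1.055e-34 J·s) / (2 × 4.229e-07 s)
ΔE = 1.247e-28 J = 778.255 peV

This natural linewidth limits the precision of spectroscopic measurements.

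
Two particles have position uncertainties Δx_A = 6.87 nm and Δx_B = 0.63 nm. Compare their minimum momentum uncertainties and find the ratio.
Particle B has the larger minimum momentum uncertainty, by a factor of 10.90.

For each particle, the minimum momentum uncertainty is Δp_min = ℏ/(2Δx):

Particle A: Δp_A = ℏ/(2×6.870e-09 m) = 7.675e-27 kg·m/s
Particle B: Δp_B = ℏ/(2×6.300e-10 m) = 8.370e-26 kg·m/s

Ratio: Δp_B/Δp_A = 10.90

Since Δp_min ∝ 1/Δx, the particle with smaller position uncertainty (B) has larger momentum uncertainty.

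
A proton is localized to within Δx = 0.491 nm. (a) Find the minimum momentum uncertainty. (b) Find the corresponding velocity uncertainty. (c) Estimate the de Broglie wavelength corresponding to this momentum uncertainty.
(a) Δp_min = 1.074 × 10^-25 kg·m/s
(b) Δv_min = 64.205 m/s
(c) λ_dB = 6.170 nm

Step-by-step:

(a) From the uncertainty principle:
Δp_min = ℏ/(2Δx) = (1.055e-34 J·s)/(2 × 4.910e-10 m) = 1.074e-25 kg·m/s

(b) The velocity uncertainty:
Δv = Δp/m = (1.074e-25 kg·m/s)/(1.673e-27 kg) = 6.420e+01 m/s = 64.205 m/s

(c) The de Broglie wavelength for this momentum:
λ = h/p = (6.626e-34 J·s)/(1.074e-25 kg·m/s) = 6.170e-09 m = 6.170 nm

Note: The de Broglie wavelength is comparable to the localization size, as expected from wave-particle duality.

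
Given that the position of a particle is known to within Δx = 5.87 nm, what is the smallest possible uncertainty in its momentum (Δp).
8.983 × 10^-27 kg·m/s

Using the Heisenberg uncertainty principle:
ΔxΔp ≥ ℏ/2

The minimum uncertainty in momentum is:
Δp_min = ℏ/(2Δx)
Δp_min = (1.055e-34 J·s) / (2 × 5.870e-09 m)
Δp_min = 8.983e-27 kg·m/s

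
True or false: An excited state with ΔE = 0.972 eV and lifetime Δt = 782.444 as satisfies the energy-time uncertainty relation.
Yes, it satisfies the uncertainty relation.

Calculate the product ΔEΔt:
ΔE = 0.972 eV = 1.557e-19 J
ΔEΔt = (1.557e-19 J) × (7.824e-16 s)
ΔEΔt = 1.219e-34 J·s

Compare to the minimum allowed value ℏ/2:
ℏ/2 = 5.273e-35 J·s

Since ΔEΔt = 1.219e-34 J·s ≥ 5.273e-35 J·s = ℏ/2,
this satisfies the uncertainty relation.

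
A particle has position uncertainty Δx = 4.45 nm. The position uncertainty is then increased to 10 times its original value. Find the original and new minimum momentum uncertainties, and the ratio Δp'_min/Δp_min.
Original Δp_min = 1.185 × 10^-26 kg·m/s; new Δp'_min = 1.185 × 10^-27 kg·m/s; ratio Δp'_min/Δp_min = 1/10.

From the uncertainty principle ΔxΔp ≥ ℏ/2, the minimum momentum uncertainty is Δp_min = ℏ/(2Δx).

Original (Δx = 4.45 nm = 4.450e-09 m):
Δp_min = (1.055e-34 J·s)/(2 × 4.450e-09 m) = 1.185e-26 kg·m/s

When Δx → 10Δx:
Δp'_min = ℏ/(2 × 10Δx) = (1/10) × ℏ/(2Δx) = (1/10) × Δp_min
Δp'_min = 1/10 × 1.185e-26 kg·m/s = 1.185e-27 kg·m/s

Since Δp_min ∝ 1/Δx, when Δx is increased to 10 times its original value, Δp_min decreases to 1/10 of its original value.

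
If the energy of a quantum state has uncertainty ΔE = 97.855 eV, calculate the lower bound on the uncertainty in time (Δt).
3.363 as

Using the energy-time uncertainty principle:
ΔEΔt ≥ ℏ/2

The minimum uncertainty in time is:
Δt_min = ℏ/(2ΔE)
Δt_min = (1.055e-34 J·s) / (2 × 1.568e-17 J)
Δt_min = 3.363e-18 s = 3.363 as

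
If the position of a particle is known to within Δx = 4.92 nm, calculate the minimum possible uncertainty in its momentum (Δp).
1.072 × 10^-26 kg·m/s

Using the Heisenberg uncertainty principle:
ΔxΔp ≥ ℏ/2

The minimum uncertainty in momentum is:
Δp_min = ℏ/(2Δx)
Δp_min = (1.055e-34 J·s) / (2 × 4.920e-09 m)
Δp_min = 1.072e-26 kg·m/s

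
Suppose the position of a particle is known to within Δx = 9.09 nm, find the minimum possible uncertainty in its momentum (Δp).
5.801 × 10^-27 kg·m/s

Using the Heisenberg uncertainty principle:
ΔxΔp ≥ ℏ/2

The minimum uncertainty in momentum is:
Δp_min = ℏ/(2Δx)
Δp_min = (1.055e-34 J·s) / (2 × 9.090e-09 m)
Δp_min = 5.801e-27 kg·m/s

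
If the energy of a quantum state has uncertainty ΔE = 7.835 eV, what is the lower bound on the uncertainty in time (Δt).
42.005 as

Using the energy-time uncertainty principle:
ΔEΔt ≥ ℏ/2

The minimum uncertainty in time is:
Δt_min = ℏ/(2ΔE)
Δt_min = (1.055e-34 J·s) / (2 × 1.255e-18 J)
Δt_min = 4.200e-17 s = 42.005 as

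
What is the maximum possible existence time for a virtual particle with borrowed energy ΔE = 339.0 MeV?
9.708 × 10^-25 s

Using the energy-time uncertainty principle:
ΔEΔt ≥ ℏ/2

For a virtual particle borrowing energy ΔE, the maximum lifetime is:
Δt_max = ℏ/(2ΔE)

Converting energy:
ΔE = 339.0 MeV = 5.431e-11 J

Δt_max = (1.055e-34 J·s) / (2 × 5.431e-11 J)
Δt_max = 9.708e-25 s = 9.708 × 10^-25 s

Virtual particles with higher borrowed energy exist for shorter times.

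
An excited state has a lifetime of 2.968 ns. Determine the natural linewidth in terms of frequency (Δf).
26.812 MHz

Using the energy-time uncertainty principle and E = hf:
ΔEΔt ≥ ℏ/2
hΔf·Δt ≥ ℏ/2

The minimum frequency uncertainty is:
Δf = ℏ/(2hτ) = 1/(4πτ)
Δf = 1/(4π × 2.968e-09 s)
Δf = 2.681e+07 Hz = 26.812 MHz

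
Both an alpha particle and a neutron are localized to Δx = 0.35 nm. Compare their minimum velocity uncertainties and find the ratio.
The neutron has the larger minimum velocity uncertainty, by a ratio of 4.0.

For both particles, Δp_min = ℏ/(2Δx) = 1.507e-25 kg·m/s (same for both).

The velocity uncertainty is Δv = Δp/m:
- alpha particle: Δv = 1.507e-25 / 6.645e-27 = 2.267e+01 m/s = 22.673 m/s
- neutron: Δv = 1.507e-25 / 1.675e-27 = 8.995e+01 m/s = 89.946 m/s

Ratio: 8.995e+01 / 2.267e+01 = 4.0

The lighter particle has larger velocity uncertainty because Δv ∝ 1/m.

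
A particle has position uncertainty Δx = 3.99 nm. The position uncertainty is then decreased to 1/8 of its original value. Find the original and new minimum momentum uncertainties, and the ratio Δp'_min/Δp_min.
Original Δp_min = 1.322 × 10^-26 kg·m/s; new Δp'_min = 1.057 × 10^-25 kg·m/s; ratio Δp'_min/Δp_min = 8.

From the uncertainty principle ΔxΔp ≥ ℏ/2, the minimum momentum uncertainty is Δp_min = ℏ/(2Δx).

Original (Δx = 3.99 nm = 3.990e-09 m):
Δp_min = (1.055e-34 J·s)/(2 × 3.990e-09 m) = 1.322e-26 kg·m/s

When Δx → (1/8)Δx:
Δp'_min = ℏ/(2 × (1/8)Δx) = 8 × ℏ/(2Δx) = 8 × Δp_min
Δp'_min = 8 × 1.322e-26 kg·m/s = 1.057e-25 kg·m/s

Since Δp_min ∝ 1/Δx, when Δx is decreased to 1/8 of its original value, Δp_min increases to 8 times its original value.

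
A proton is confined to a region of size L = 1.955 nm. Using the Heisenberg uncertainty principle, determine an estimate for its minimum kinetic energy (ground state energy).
1.357 μeV

Using the uncertainty principle to estimate ground state energy:

1. The position uncertainty is approximately the confinement size:
   Δx ≈ L = 1.955e-09 m

2. From ΔxΔp ≥ ℏ/2, the minimum momentum uncertainty is:
   Δp ≈ ℏ/(2L) = 2.697e-26 kg·m/s

3. The kinetic energy is approximately:
   KE ≈ (Δp)²/(2m) = (2.697e-26)²/(2 × 1.673e-27 kg)
   KE ≈ 2.175e-25 J = 1.357 μeV

This is an order-of-magnitude estimate of the ground state energy.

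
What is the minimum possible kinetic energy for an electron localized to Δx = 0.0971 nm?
1.010 eV

Localizing a particle requires giving it sufficient momentum uncertainty:

1. From uncertainty principle: Δp ≥ ℏ/(2Δx)
   Δp_min = (1.055e-34 J·s) / (2 × 9.710e-11 m)
   Δp_min = 5.430e-25 kg·m/s

2. This momentum uncertainty corresponds to kinetic energy:
   KE ≈ (Δp)²/(2m) = (5.430e-25)²/(2 × 9.109e-31 kg)
   KE = 1.619e-19 J = 1.010 eV

Tighter localization requires more energy.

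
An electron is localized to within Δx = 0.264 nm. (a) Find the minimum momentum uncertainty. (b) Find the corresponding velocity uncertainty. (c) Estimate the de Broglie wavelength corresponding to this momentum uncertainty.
(a) Δp_min = 1.997 × 10^-25 kg·m/s
(b) Δv_min = 219.257 km/s
(c) λ_dB = 3.318 nm

Step-by-step:

(a) From the uncertainty principle:
Δp_min = ℏ/(2Δx) = (1.055e-34 J·s)/(2 × 2.640e-10 m) = 1.997e-25 kg·m/s

(b) The velocity uncertainty:
Δv = Δp/m = (1.997e-25 kg·m/s)/(9.109e-31 kg) = 2.193e+05 m/s = 219.257 km/s

(c) The de Broglie wavelength for this momentum:
λ = h/p = (6.626e-34 J·s)/(1.997e-25 kg·m/s) = 3.318e-09 m = 3.318 nm

Note: The de Broglie wavelength is comparable to the localization size, as expected from wave-particle duality.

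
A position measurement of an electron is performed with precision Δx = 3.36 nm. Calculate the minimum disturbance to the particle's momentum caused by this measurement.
1.569 × 10^-26 kg·m/s

The uncertainty principle implies that measuring position disturbs momentum:
ΔxΔp ≥ ℏ/2

When we measure position with precision Δx, we necessarily introduce a momentum uncertainty:
Δp ≥ ℏ/(2Δx)
Δp_min = (1.055e-34 J·s) / (2 × 3.360e-09 m)
Δp_min = 1.569e-26 kg·m/s

The more precisely we measure position, the greater the momentum disturbance.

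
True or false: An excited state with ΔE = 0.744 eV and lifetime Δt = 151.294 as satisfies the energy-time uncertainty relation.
No, it violates the uncertainty relation.

Calculate the product ΔEΔt:
ΔE = 0.744 eV = 1.192e-19 J
ΔEΔt = (1.192e-19 J) × (1.513e-16 s)
ΔEΔt = 1.803e-35 J·s

Compare to the minimum allowed value ℏ/2:
ℏ/2 = 5.273e-35 J·s

Since ΔEΔt = 1.803e-35 J·s < 5.273e-35 J·s = ℏ/2,
this violates the uncertainty relation.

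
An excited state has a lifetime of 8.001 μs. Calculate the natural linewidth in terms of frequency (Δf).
9.946 kHz

Using the energy-time uncertainty principle and E = hf:
ΔEΔt ≥ ℏ/2
hΔf·Δt ≥ ℏ/2

The minimum frequency uncertainty is:
Δf = ℏ/(2hτ) = 1/(4πτ)
Δf = 1/(4π × 8.001e-06 s)
Δf = 9.946e+03 Hz = 9.946 kHz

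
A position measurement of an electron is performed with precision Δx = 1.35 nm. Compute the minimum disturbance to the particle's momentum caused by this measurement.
3.906 × 10^-26 kg·m/s

The uncertainty principle implies that measuring position disturbs momentum:
ΔxΔp ≥ ℏ/2

When we measure position with precision Δx, we necessarily introduce a momentum uncertainty:
Δp ≥ ℏ/(2Δx)
Δp_min = (1.055e-34 J·s) / (2 × 1.350e-09 m)
Δp_min = 3.906e-26 kg·m/s

The more precisely we measure position, the greater the momentum disturbance.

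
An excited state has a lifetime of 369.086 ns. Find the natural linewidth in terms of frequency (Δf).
215.607 kHz

Using the energy-time uncertainty principle and E = hf:
ΔEΔt ≥ ℏ/2
hΔf·Δt ≥ ℏ/2

The minimum frequency uncertainty is:
Δf = ℏ/(2hτ) = 1/(4πτ)
Δf = 1/(4π × 3.691e-07 s)
Δf = 2.156e+05 Hz = 215.607 kHz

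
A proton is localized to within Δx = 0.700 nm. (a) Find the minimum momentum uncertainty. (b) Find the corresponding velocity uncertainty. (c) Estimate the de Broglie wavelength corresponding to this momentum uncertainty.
(a) Δp_min = 7.533 × 10^-26 kg·m/s
(b) Δv_min = 45.035 m/s
(c) λ_dB = 8.796 nm

Step-by-step:

(a) From the uncertainty principle:
Δp_min = ℏ/(2Δx) = (1.055e-34 J·s)/(2 × 7.000e-10 m) = 7.533e-26 kg·m/s

(b) The velocity uncertainty:
Δv = Δp/m = (7.533e-26 kg·m/s)/(1.673e-27 kg) = 4.504e+01 m/s = 45.035 m/s

(c) The de Broglie wavelength for this momentum:
λ = h/p = (6.626e-34 J·s)/(7.533e-26 kg·m/s) = 8.796e-09 m = 8.796 nm

Note: The de Broglie wavelength is comparable to the localization size, as expected from wave-particle duality.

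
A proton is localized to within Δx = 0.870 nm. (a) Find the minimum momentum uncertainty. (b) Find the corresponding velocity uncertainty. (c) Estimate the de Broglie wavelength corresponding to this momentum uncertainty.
(a) Δp_min = 6.061 × 10^-26 kg·m/s
(b) Δv_min = 36.235 m/s
(c) λ_dB = 10.933 nm

Step-by-step:

(a) From the uncertainty principle:
Δp_min = ℏ/(2Δx) = (1.055e-34 J·s)/(2 × 8.700e-10 m) = 6.061e-26 kg·m/s

(b) The velocity uncertainty:
Δv = Δp/m = (6.061e-26 kg·m/s)/(1.673e-27 kg) = 3.624e+01 m/s = 36.235 m/s

(c) The de Broglie wavelength for this momentum:
λ = h/p = (6.626e-34 J·s)/(6.061e-26 kg·m/s) = 1.093e-08 m = 10.933 nm

Note: The de Broglie wavelength is comparable to the localization size, as expected from wave-particle duality.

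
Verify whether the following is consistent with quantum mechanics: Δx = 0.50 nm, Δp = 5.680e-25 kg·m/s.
Yes, it satisfies the uncertainty principle.

Calculate the product ΔxΔp:
ΔxΔp = (5.000e-10 m) × (5.680e-25 kg·m/s)
ΔxΔp = 2.840e-34 J·s

Compare to the minimum allowed value ℏ/2:
ℏ/2 = 5.273e-35 J·s

Since ΔxΔp = 2.840e-34 J·s ≥ 5.273e-35 J·s = ℏ/2,
the measurement satisfies the uncertainty principle.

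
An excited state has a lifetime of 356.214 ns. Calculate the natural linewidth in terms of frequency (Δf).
223.398 kHz

Using the energy-time uncertainty principle and E = hf:
ΔEΔt ≥ ℏ/2
hΔf·Δt ≥ ℏ/2

The minimum frequency uncertainty is:
Δf = ℏ/(2hτ) = 1/(4πτ)
Δf = 1/(4π × 3.562e-07 s)
Δf = 2.234e+05 Hz = 223.398 kHz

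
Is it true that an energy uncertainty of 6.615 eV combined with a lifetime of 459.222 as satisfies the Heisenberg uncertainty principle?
Yes, it satisfies the uncertainty relation.

Calculate the product ΔEΔt:
ΔE = 6.615 eV = 1.060e-18 J
ΔEΔt = (1.060e-18 J) × (4.592e-16 s)
ΔEΔt = 4.867e-34 J·s

Compare to the minimum allowed value ℏ/2:
ℏ/2 = 5.273e-35 J·s

Since ΔEΔt = 4.867e-34 J·s ≥ 5.273e-35 J·s = ℏ/2,
this satisfies the uncertainty relation.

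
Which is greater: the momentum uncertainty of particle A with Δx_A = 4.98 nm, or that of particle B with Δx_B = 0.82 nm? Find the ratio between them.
Particle B has the larger minimum momentum uncertainty, by a factor of 6.07.

For each particle, the minimum momentum uncertainty is Δp_min = ℏ/(2Δx):

Particle A: Δp_A = ℏ/(2×4.980e-09 m) = 1.059e-26 kg·m/s
Particle B: Δp_B = ℏ/(2×8.200e-10 m) = 6.430e-26 kg·m/s

Ratio: Δp_B/Δp_A = 6.07

Since Δp_min ∝ 1/Δx, the particle with smaller position uncertainty (B) has larger momentum uncertainty.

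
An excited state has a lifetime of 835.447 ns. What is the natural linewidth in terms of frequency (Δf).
95.251 kHz

Using the energy-time uncertainty principle and E = hf:
ΔEΔt ≥ ℏ/2
hΔf·Δt ≥ ℏ/2

The minimum frequency uncertainty is:
Δf = ℏ/(2hτ) = 1/(4πτ)
Δf = 1/(4π × 8.354e-07 s)
Δf = 9.525e+04 Hz = 95.251 kHz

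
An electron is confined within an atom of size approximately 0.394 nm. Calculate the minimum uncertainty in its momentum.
1.338 × 10^-25 kg·m/s

Using the Heisenberg uncertainty principle:
ΔxΔp ≥ ℏ/2

With Δx ≈ L = 3.940e-10 m (the confinement size):
Δp_min = ℏ/(2Δx)
Δp_min = (1.055e-34 J·s) / (2 × 3.940e-10 m)
Δp_min = 1.338e-25 kg·m/s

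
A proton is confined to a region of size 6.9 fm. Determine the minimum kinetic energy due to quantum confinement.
108.957 keV

Using the uncertainty principle:

1. Position uncertainty: Δx ≈ 6.900e-15 m
2. Minimum momentum uncertainty: Δp = ℏ/(2Δx) = 7.642e-21 kg·m/s
3. Minimum kinetic energy:
   KE = (Δp)²/(2m) = (7.642e-21)²/(2 × 1.673e-27 kg)
   KE = 1.746e-14 J = 108.957 keV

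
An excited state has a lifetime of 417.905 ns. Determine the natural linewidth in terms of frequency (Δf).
190.420 kHz

Using the energy-time uncertainty principle and E = hf:
ΔEΔt ≥ ℏ/2
hΔf·Δt ≥ ℏ/2

The minimum frequency uncertainty is:
Δf = ℏ/(2hτ) = 1/(4πτ)
Δf = 1/(4π × 4.179e-07 s)
Δf = 1.904e+05 Hz = 190.420 kHz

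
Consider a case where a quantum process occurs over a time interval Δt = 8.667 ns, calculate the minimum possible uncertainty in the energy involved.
37.972 neV

Using the energy-time uncertainty principle:
ΔEΔt ≥ ℏ/2

The minimum uncertainty in energy is:
ΔE_min = ℏ/(2Δt)
ΔE_min = (1.055e-34 J·s) / (2 × 8.667e-09 s)
ΔE_min = 6.084e-27 J = 37.972 neV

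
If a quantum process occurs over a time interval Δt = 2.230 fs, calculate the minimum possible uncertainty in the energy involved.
147.581 meV

Using the energy-time uncertainty principle:
ΔEΔt ≥ ℏ/2

The minimum uncertainty in energy is:
ΔE_min = ℏ/(2Δt)
ΔE_min = (1.055e-34 J·s) / (2 × 2.230e-15 s)
ΔE_min = 2.365e-20 J = 147.581 meV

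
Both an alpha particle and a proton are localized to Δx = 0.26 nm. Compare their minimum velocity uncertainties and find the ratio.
The proton has the larger minimum velocity uncertainty, by a ratio of 4.0.

For both particles, Δp_min = ℏ/(2Δx) = 2.028e-25 kg·m/s (same for both).

The velocity uncertainty is Δv = Δp/m:
- alpha particle: Δv = 2.028e-25 / 6.645e-27 = 3.052e+01 m/s = 30.521 m/s
- proton: Δv = 2.028e-25 / 1.673e-27 = 1.212e+02 m/s = 121.248 m/s

Ratio: 1.212e+02 / 3.052e+01 = 4.0

The lighter particle has larger velocity uncertainty because Δv ∝ 1/m.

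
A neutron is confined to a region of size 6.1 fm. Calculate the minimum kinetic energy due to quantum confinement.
139.218 keV

Using the uncertainty principle:

1. Position uncertainty: Δx ≈ 6.100e-15 m
2. Minimum momentum uncertainty: Δp = ℏ/(2Δx) = 8.644e-21 kg·m/s
3. Minimum kinetic energy:
   KE = (Δp)²/(2m) = (8.644e-21)²/(2 × 1.675e-27 kg)
   KE = 2.231e-14 J = 139.218 keV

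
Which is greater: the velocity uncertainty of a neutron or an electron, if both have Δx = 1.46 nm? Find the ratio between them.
The electron has the larger minimum velocity uncertainty, by a ratio of 1838.7.

For both particles, Δp_min = ℏ/(2Δx) = 3.612e-26 kg·m/s (same for both).

The velocity uncertainty is Δv = Δp/m:
- neutron: Δv = 3.612e-26 / 1.675e-27 = 2.156e+01 m/s = 21.562 m/s
- electron: Δv = 3.612e-26 / 9.109e-31 = 3.965e+04 m/s = 39.646 km/s

Ratio: 3.965e+04 / 2.156e+01 = 1838.7

The lighter particle has larger velocity uncertainty because Δv ∝ 1/m.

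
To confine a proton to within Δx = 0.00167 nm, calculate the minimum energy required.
1.860 eV

Localizing a particle requires giving it sufficient momentum uncertainty:

1. From uncertainty principle: Δp ≥ ℏ/(2Δx)
   Δp_min = (1.055e-34 J·s) / (2 × 1.670e-12 m)
   Δp_min = 3.157e-23 kg·m/s

2. This momentum uncertainty corresponds to kinetic energy:
   KE ≈ (Δp)²/(2m) = (3.157e-23)²/(2 × 1.673e-27 kg)
   KE = 2.980e-19 J = 1.860 eV

Tighter localization requires more energy.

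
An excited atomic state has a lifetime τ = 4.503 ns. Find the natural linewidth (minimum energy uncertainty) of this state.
73.086 neV

Using the energy-time uncertainty principle:
ΔEΔt ≥ ℏ/2

The lifetime τ represents the time uncertainty Δt.
The natural linewidth (minimum energy uncertainty) is:

ΔE = ℏ/(2τ)
ΔE = (1.055e-34 J·s) / (2 × 4.503e-09 s)
ΔE = 1.171e-26 J = 73.086 neV

This natural linewidth limits the precision of spectroscopic measurements.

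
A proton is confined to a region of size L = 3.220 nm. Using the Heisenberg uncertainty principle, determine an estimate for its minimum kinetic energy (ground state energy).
500.314 neV

Using the uncertainty principle to estimate ground state energy:

1. The position uncertainty is approximately the confinement size:
   Δx ≈ L = 3.220e-09 m

2. From ΔxΔp ≥ ℏ/2, the minimum momentum uncertainty is:
   Δp ≈ ℏ/(2L) = 1.638e-26 kg·m/s

3. The kinetic energy is approximately:
   KE ≈ (Δp)²/(2m) = (1.638e-26)²/(2 × 1.673e-27 kg)
   KE ≈ 8.016e-26 J = 500.314 neV

This is an order-of-magnitude estimate of the ground state energy.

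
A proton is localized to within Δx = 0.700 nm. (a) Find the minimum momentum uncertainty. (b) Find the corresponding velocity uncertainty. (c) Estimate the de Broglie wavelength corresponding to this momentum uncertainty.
(a) Δp_min = 7.533 × 10^-26 kg·m/s
(b) Δv_min = 45.035 m/s
(c) λ_dB = 8.796 nm

Step-by-step:

(a) From the uncertainty principle:
Δp_min = ℏ/(2Δx) = (1.055e-34 J·s)/(2 × 7.000e-10 m) = 7.533e-26 kg·m/s

(b) The velocity uncertainty:
Δv = Δp/m = (7.533e-26 kg·m/s)/(1.673e-27 kg) = 4.504e+01 m/s = 45.035 m/s

(c) The de Broglie wavelength for this momentum:
λ = h/p = (6.626e-34 J·s)/(7.533e-26 kg·m/s) = 8.796e-09 m = 8.796 nm

Note: The de Broglie wavelength is comparable to the localization size, as expected from wave-particle duality.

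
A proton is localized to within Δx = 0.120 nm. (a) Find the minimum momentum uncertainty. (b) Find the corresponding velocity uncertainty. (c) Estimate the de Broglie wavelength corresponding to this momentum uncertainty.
(a) Δp_min = 4.394 × 10^-25 kg·m/s
(b) Δv_min = 262.704 m/s
(c) λ_dB = 1.508 nm

Step-by-step:

(a) From the uncertainty principle:
Δp_min = ℏ/(2Δx) = (1.055e-34 J·s)/(2 × 1.200e-10 m) = 4.394e-25 kg·m/s

(b) The velocity uncertainty:
Δv = Δp/m = (4.394e-25 kg·m/s)/(1.673e-27 kg) = 2.627e+02 m/s = 262.704 m/s

(c) The de Broglie wavelength for this momentum:
λ = h/p = (6.626e-34 J·s)/(4.394e-25 kg·m/s) = 1.508e-09 m = 1.508 nm

Note: The de Broglie wavelength is comparable to the localization size, as expected from wave-particle duality.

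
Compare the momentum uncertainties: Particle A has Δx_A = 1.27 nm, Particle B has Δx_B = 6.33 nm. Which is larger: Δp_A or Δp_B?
Particle A has the larger minimum momentum uncertainty, by a factor of 4.98.

For each particle, the minimum momentum uncertainty is Δp_min = ℏ/(2Δx):

Particle A: Δp_A = ℏ/(2×1.270e-09 m) = 4.152e-26 kg·m/s
Particle B: Δp_B = ℏ/(2×6.330e-09 m) = 8.330e-27 kg·m/s

Ratio: Δp_A/Δp_B = 4.98

Since Δp_min ∝ 1/Δx, the particle with smaller position uncertainty (A) has larger momentum uncertainty.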